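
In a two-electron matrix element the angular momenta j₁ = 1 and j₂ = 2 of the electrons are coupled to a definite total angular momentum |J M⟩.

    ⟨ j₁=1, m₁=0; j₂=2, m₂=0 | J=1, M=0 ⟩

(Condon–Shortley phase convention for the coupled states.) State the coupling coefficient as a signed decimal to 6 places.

√[3·2!0!2!/5! · 1!1!2!2!1!1!] = √(2/5)
  +(−1)^1/∏(1,1,0,1,0,1)! = -1  (running -1)
⟨..|..⟩ = √(2/5)·(-1) = -0.632456

−√(2/5) ≈ -0.632456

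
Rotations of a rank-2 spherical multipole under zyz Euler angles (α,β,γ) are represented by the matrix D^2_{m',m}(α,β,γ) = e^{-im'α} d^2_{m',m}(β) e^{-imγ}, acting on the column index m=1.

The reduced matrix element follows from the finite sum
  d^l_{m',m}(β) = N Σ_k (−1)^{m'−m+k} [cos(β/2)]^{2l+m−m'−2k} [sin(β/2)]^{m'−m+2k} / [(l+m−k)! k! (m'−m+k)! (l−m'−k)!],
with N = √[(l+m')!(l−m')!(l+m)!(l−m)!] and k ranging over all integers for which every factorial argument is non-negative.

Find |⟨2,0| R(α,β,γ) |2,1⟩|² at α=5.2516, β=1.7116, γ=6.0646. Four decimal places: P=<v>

P=0.0290

First d^2_{0,1}(β=1.7116), then the phase factors e^{-i(0)α} and e^{-i(1)γ}:
With c≡cos(β/2)=0.655615 and s≡sin(β/2)=0.755096, N=[2·2·6·1]^{1/2}=4.898979
k∈{1,2} keeps every argument non-negative
  k=1: (−1)^0·4.8990/(2)·0.6556^3·0.7551^1 = +0.521223
  k=2: (−1)^1·4.8990/(2)·0.6556^1·0.7551^3 = -0.691401
d^2_{0,1}(1.7116) = +0.521223 -0.691401 = -0.170178
|D^2_{0,1}|² = |d^2_{0,1}(β)|² = (-0.170178)² = 0.028961 (the z-rotation phases have unit modulus)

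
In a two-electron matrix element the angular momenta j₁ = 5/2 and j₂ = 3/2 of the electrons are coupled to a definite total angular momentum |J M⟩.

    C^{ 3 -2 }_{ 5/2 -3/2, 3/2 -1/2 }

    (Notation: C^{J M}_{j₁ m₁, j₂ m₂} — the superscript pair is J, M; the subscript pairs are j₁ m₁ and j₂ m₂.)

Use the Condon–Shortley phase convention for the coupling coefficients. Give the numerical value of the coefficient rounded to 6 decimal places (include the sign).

-0.288675

√[7·1!4!2!/8! · 1!4!1!2!1!5!] = √(48)
  +(−1)^0/∏(0,1,4,1,0,1)! = 1/24  (running 1/24)
  +(−1)^1/∏(1,0,3,0,1,2)! = -1/12  (running -1/24)
⟨..|..⟩ = √(48)·(-1/24) = -0.288675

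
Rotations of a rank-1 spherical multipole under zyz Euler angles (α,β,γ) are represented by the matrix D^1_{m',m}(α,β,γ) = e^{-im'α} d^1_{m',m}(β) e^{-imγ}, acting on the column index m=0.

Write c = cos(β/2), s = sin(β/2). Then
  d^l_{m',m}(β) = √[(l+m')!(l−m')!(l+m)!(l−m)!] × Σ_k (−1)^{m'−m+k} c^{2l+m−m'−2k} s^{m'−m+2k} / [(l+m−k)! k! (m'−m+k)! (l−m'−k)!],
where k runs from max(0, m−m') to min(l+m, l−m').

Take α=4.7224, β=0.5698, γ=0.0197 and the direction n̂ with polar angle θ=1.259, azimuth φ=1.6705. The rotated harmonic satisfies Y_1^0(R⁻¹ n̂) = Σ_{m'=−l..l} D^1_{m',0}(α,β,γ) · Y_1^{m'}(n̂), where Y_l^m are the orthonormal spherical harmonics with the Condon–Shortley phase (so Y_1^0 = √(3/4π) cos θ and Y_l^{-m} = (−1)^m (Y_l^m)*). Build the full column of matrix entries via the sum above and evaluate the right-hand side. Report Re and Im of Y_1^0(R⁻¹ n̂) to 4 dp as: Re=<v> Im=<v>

Need the full column D^1_{m',0} for m'=−1..1 at α=4.7224, β=0.5698, γ=0.0197.
cos(β/2)=0.959690, sin(β/2)=0.281061
d^1_{-1,0}: single k=1 term ⇒ +0.381458;  D = +0.003819-0.381439i
d^1_{0,0}: k∈[0..1] ⇒ +0.921004 -0.078996 = +0.842009;  D = +0.842009+0.000000i
d^1_{1,0}: single k=0 term ⇒ -0.381458;  D = -0.003819-0.381439i
Y_1^{m'}(θ=1.259,φ=1.6705) and Σ D·Y over m':
  (+0.0038-0.3814i)·(-0.0327-0.3272i)  (+0.8420+0.0000i)·(+0.1499+0.0000i)  (-0.0038-0.3814i)·(+0.0327-0.3272i)
Y_1^0(R⁻¹ n̂) = -0.123659+0.000000i

Re=-0.1237 Im=0.0000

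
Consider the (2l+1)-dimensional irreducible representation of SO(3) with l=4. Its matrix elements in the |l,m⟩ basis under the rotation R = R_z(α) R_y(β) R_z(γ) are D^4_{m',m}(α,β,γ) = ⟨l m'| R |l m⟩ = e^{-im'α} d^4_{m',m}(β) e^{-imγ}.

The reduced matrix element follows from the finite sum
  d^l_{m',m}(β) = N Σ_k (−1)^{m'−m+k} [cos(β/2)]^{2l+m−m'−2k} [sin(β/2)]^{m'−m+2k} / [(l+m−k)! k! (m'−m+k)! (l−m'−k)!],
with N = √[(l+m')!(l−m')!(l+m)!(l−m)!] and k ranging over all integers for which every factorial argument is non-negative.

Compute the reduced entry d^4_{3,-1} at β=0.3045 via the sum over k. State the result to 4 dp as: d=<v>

d=0.0066

d^4_{3,-1}(β=0.3045) via the finite sum:
With c≡cos(β/2)=0.988432 and s≡sin(β/2)=0.151662, N=[5040·1·6·120]^{1/2}=1904.940944
The bounds max(0,m−m')=0 and min(l+m,l−m')=1 give 2 terms
  k=0: (−1)^4·1904.9409/(144)·0.9884^4·0.1517^4 = +0.006681
  k=1: (−1)^5·1904.9409/(240)·0.9884^2·0.1517^6 = -0.000094
d^4_{3,-1}(0.3045) = +0.006681 -0.000094 = +0.006586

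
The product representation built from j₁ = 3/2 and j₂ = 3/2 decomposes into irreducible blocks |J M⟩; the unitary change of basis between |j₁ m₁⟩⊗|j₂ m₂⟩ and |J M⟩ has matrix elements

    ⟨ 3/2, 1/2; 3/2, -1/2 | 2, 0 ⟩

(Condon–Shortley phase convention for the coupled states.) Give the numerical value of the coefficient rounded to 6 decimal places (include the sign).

+0.500000

triangle: 1!×2!×2!/6! = 4/720
(j±m)!: 2!×1!×1!×2!×2!×2! = 16
prefactor² = (2J+1)×Δ×N² = 4/9
  k=0: +1/(0!×1!×1!×1!×1!×1!) = 1
  k=1: −1/(1!×0!×0!×0!×2!×2!) = -1/4
Σ = 3/4  ⇒  CG² = 4/9×(3/4)² = 1/4
CG = +√(1/4) = +0.500000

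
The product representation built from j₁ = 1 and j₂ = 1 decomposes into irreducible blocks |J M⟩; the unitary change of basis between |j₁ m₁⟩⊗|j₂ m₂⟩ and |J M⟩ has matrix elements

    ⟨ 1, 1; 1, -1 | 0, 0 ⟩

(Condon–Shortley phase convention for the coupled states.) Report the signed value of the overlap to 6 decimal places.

triangle: 2!×0!×0!/3! = 2/6
(j±m)!: 2!×0!×0!×2!×0!×0! = 4
prefactor² = (2J+1)×Δ×N² = 4/3
  k=0: +1/(0!×2!×0!×0!×0!×0!) = 1/2
Σ = 1/2  ⇒  CG² = 4/3×(1/2)² = 1/3
CG = +√(1/3) = +0.577350

+√(1/3) ≈ +0.577350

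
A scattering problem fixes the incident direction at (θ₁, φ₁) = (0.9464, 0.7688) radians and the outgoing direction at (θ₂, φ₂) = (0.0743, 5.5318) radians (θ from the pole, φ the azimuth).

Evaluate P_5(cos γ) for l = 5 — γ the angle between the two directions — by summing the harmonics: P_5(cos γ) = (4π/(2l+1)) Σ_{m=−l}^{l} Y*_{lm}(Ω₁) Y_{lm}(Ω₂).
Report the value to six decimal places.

-0.117941

Addition theorem: P_5(cos γ) = (4π/11) Σ_m Y*_{lm}(Ω₁) Y_{lm}(Ω₂), m = −5…5:
  m=-5: Y*=(-0.124532, -0.105405)  Y=(-0.000001, -0.000001)  product (0.000000, 0.000000)
  m=-4: Y*=(-0.370944, 0.024664)  Y=(-0.000044, 0.000006)  product (0.000016, -0.000003)
  m=-3: Y*=(-0.257351, 0.284347)  Y=(-0.000710, 0.000872)  product (-0.000065, -0.000426)
  m=-2: Y*=(0.000548, 0.016489)  Y=(0.001256, 0.018429)  product (-0.000303, 0.000031)
  m=-1: Y*=(-0.248742, -0.240619)  Y=(0.136318, 0.127347)  product (-0.003266, -0.064477)
  m=+0: Y*=(-0.106997, -0.000000)  Y=(0.897256, 0.000000)  product (-0.096004, -0.000000)
  m=+1: Y*=(0.248742, -0.240619)  Y=(-0.136318, 0.127347)  product (-0.003266, 0.064477)
  m=+2: Y*=(0.000548, -0.016489)  Y=(0.001256, -0.018429)  product (-0.000303, -0.000031)
  m=+3: Y*=(0.257351, 0.284347)  Y=(0.000710, 0.000872)  product (-0.000065, 0.000426)
  m=+4: Y*=(-0.370944, -0.024664)  Y=(-0.000044, -0.000006)  product (0.000016, 0.000003)
  m=+5: Y*=(0.124532, -0.105405)  Y=(0.000001, -0.000001)  product (0.000000, -0.000000)
Total Σ_m = (-0.103240, -0.000000). Multiply by 1.142397: (-0.117941, -0.000000). P_5(cos γ) = -0.117941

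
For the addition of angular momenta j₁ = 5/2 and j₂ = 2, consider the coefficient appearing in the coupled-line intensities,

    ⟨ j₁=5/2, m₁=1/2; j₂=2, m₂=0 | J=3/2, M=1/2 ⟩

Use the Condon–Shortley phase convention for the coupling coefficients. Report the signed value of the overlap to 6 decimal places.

-0.239046  (= −√(2/35))

triangle: 3!·2!·1!/7! = 12/5040
(j±m)!: 3!·2!·2!·2!·2!·1! = 96
prefactor² = (2J+1)·Δ·N² = 32/35
  k=1: −1/(1!·2!·1!·1!·1!·0!) = -1/2
  k=2: +1/(2!·1!·0!·0!·2!·1!) = 1/4
Σ = -1/4  ⇒  CG² = 32/35·(-1/4)² = 2/35
CG = −√(2/35) = -0.239046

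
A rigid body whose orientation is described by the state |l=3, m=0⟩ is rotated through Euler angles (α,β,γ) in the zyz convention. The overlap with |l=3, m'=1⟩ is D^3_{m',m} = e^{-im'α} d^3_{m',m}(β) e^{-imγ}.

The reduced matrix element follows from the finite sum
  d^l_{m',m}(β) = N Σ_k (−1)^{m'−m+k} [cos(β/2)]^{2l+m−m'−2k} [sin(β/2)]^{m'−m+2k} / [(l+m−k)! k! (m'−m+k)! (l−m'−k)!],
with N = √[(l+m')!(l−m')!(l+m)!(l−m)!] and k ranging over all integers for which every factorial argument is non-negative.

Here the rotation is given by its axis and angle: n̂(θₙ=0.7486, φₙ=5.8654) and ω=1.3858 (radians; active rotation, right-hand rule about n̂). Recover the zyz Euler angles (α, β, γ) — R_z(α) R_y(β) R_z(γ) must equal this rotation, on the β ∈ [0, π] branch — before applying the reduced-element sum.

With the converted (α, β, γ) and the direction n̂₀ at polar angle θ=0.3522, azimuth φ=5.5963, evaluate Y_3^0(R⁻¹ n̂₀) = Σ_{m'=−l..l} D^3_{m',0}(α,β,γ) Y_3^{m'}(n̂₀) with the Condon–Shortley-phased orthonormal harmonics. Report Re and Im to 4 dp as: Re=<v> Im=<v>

Axis–angle → zyz. n̂ = (sinθₙcosφₙ, sinθₙsinφₙ, cosθₙ) = (+0.622074, -0.276150, +0.732642), ω = 1.3858.
R = I cosω + sinω [n̂]ₓ + (1−cosω) n̂n̂ᵀ gives
  R = [+0.499737, -0.860328, +0.100486; +0.579954, +0.246175, -0.776564; +0.643363, +0.446355, +0.621974]
β = atan2(√(R₁₃²+R₂₃²), R₃₃) = 0.899535; α = atan2(R₂₃, R₁₃) mod 2π = 4.841072; γ = atan2(R₃₂, −R₃₁) mod 2π = 2.535050
Need the full column D^3_{m',0} for m'=−3..3 at α=4.8411, β=0.8995, γ=2.5351.
cos(β/2)=0.900548, sin(β/2)=0.434756
d^3_{-3,0}: single k=3 term ⇒ +0.268395;  D = -0.101059+0.248642i
d^3_{-2,0}: k∈[2..3] ⇒ +0.680895 -0.158693 = +0.522202;  D = -0.505002-0.132918i
d^3_{-1,0}: k∈[1..3] ⇒ +0.892013 -0.623693 +0.048454 = +0.316774;  D = +0.040651-0.314155i
d^3_{0,0}: k∈[0..3] ⇒ +0.533386 -1.118825 +0.260760 -0.006753 = -0.331432;  D = -0.331432+0.000000i
d^3_{1,0}: k∈[0..2] ⇒ -0.892013 +0.623693 -0.048454 = -0.316774;  D = -0.040651-0.314155i
d^3_{2,0}: k∈[0..1] ⇒ +0.680895 -0.158693 = +0.522202;  D = -0.505002+0.132918i
d^3_{3,0}: single k=0 term ⇒ -0.268395;  D = +0.101059+0.248642i
Y_3^{m'}(θ=0.3522,φ=5.5963) and Σ D·Y over m':
  (-0.1011+0.2486i)·(-0.0081+0.0151i)  (-0.5050-0.1329i)·(+0.0223+0.1119i)  (+0.0407-0.3142i)·(+0.2935+0.2407i)  (-0.3314+0.0000i)·(+0.4921+0.0000i)  (-0.0407-0.3142i)·(-0.2935+0.2407i)  (-0.5050+0.1329i)·(+0.0223-0.1119i)  (+0.1011+0.2486i)·(+0.0081+0.0151i)
Y_3^0(R⁻¹ n̂) = +0.013307+0.000000i

Re=0.0133 Im=0.0000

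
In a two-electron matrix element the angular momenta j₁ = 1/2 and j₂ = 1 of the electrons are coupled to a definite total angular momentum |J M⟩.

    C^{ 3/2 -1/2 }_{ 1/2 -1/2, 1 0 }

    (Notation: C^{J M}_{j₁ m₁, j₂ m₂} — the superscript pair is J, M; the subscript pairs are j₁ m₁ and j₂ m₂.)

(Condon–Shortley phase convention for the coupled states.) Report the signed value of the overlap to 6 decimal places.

+√(2/3) ≈ +0.816497

j₁+j₂−J=0  J+j₁−j₂=1  J−j₁+j₂=2  j₁+j₂+J+1=4
(j₁±m₁, j₂±m₂, J±M) = (0,1,1,1,1,2)
P² = 2/3
sum k=0..0:
  [0] +1/1 = 1
S = 1
C² = P²·S² = 2/3 ; C = +0.816497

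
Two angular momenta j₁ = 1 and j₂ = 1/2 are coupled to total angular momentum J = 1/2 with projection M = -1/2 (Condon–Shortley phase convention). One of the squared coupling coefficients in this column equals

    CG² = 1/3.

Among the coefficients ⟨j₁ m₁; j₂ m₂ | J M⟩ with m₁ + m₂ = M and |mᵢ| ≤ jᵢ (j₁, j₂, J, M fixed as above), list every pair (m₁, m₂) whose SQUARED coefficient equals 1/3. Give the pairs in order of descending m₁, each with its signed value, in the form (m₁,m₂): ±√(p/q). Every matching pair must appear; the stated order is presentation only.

Admissible pairs with m₁+m₂ = M = -1/2: (-1,1/2), (0,-1/2)
  (m₁,m₂)=(0,-1/2): CG² = 1/3, CG = +√(1/3)   ← matches the target
  (m₁,m₂)=(-1,1/2): CG² = 2/3, CG = −√(2/3)
Pairs with CG² = 1/3: (0,-1/2): +√(1/3)

(0,-1/2): +√(1/3)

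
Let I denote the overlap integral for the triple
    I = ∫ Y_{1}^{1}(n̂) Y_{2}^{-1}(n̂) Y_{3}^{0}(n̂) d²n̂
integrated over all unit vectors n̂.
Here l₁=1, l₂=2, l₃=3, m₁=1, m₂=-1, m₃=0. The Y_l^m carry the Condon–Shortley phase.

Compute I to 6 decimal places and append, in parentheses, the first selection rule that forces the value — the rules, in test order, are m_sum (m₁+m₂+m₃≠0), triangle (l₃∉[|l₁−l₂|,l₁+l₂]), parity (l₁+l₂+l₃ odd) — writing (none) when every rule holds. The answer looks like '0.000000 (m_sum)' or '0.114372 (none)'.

0.143048 (none)

Checks pass: Σm=0; 6 even; l₃=3∈[1,3].
(2·1+1)(2·2+1)(2·3+1) = 105
Δ: 0! 2! 4! / 7! → 1/105
sum: t=0:+1/4 = 1/4
3j²(1 2 3; 0 0 0) = Δ·Π!·Σ² = 3/35  (sign -1)
sum: t=0:+1/12 = 1/12
3j²(1 2 3; 1 -1 0) = Δ·Π!·Σ² = 1/35  (sign -1)
combine: 4πI² = 105·3/35·1/35 = 9/35
take √, sign +1: I = 0.14304817
No selection rule forces the value: the integral is nonzero (none).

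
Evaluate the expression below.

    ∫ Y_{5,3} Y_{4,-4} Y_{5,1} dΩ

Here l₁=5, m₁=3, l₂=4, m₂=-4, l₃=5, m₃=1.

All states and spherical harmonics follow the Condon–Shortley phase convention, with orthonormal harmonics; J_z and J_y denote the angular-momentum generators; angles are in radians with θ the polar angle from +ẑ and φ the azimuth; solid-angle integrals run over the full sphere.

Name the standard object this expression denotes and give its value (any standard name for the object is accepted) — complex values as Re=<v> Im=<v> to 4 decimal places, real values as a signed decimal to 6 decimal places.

This is a Gaunt coefficient — the integral of a triple product of spherical harmonics over the sphere.
m-sum 0 ✓  L=14 even ✓  1≤5≤9 ✓
Π(2lᵢ+1) = 11×9×11 = 1089
triangle coeff Δ(5,4,5) = 1/3153150
Σ_t [0,4]: t=0:+1/69120 t=1:−1/1728 t=2:+1/576 t=3:−1/1728 t=4:+1/69120 = 7/11520
(3j)²=2/143 [(5 4 5; 0 0 0)], sign=-1
Σ_t [0,0]: t=0:+1/27648 = 1/27648
(3j)²=10/429 [(5 4 5; 3 -4 1)], sign=+1
⇒ 4πI² = 60/169
I = (-1)√(60/169/(4π)) = -0.16808437

Gaunt coefficient, -0.168084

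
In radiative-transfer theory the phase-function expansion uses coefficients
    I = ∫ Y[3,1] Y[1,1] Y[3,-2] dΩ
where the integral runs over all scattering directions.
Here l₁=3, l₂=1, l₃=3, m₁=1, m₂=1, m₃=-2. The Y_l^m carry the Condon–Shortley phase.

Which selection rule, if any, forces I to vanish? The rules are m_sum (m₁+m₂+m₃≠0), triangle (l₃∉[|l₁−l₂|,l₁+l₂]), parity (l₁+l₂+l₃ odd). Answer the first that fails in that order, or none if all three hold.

parity

Σmᵢ = 0  ✓
l₃∈[|l₁−l₂|,l₁+l₂]=[2,4], have l₃=3  ✓
Σlᵢ = 7 ⇒ odd  ✗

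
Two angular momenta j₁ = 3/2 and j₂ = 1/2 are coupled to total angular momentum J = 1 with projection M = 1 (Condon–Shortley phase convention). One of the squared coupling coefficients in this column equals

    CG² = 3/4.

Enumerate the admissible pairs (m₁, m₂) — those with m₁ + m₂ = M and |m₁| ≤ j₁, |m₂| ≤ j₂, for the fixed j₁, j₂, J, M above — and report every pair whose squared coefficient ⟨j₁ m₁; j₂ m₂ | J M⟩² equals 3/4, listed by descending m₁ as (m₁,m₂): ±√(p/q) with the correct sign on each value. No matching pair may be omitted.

Admissible pairs with m₁+m₂ = M = 1: (1/2,1/2), (3/2,-1/2)
  (m₁,m₂)=(3/2,-1/2): CG² = 3/4, CG = +√(3/4)   ← matches the target
  (m₁,m₂)=(1/2,1/2): CG² = 1/4, CG = −√(1/4)
Pairs with CG² = 3/4: (3/2,-1/2): +√(3/4)

(3/2,-1/2): +√(3/4)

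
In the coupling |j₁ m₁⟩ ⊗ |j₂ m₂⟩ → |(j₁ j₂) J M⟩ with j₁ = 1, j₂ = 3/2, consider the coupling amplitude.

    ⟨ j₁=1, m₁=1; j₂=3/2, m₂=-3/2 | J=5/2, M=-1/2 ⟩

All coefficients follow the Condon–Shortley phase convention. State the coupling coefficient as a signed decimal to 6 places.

+√(1/10) = +0.316228

√[6·0!2!3!/6! · 2!0!0!3!2!3!] = √(72/5)
  +(−1)^0/∏(0,0,0,0,2,3)! = 1/12  (running 1/12)
⟨..|..⟩ = √(72/5)·(1/12) = +0.316228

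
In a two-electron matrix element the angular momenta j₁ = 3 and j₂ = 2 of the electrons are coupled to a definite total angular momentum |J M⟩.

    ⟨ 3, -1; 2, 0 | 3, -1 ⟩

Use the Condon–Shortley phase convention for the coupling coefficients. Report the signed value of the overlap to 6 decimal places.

−√(3/20) = -0.387298

√[7·2!4!2!/9! · 2!4!2!2!2!4!] = √(256/15)
  +(−1)^0/∏(0,2,4,2,0,0)! = 1/96  (running 1/96)
  +(−1)^1/∏(1,1,3,1,1,1)! = -1/6  (running -5/32)
  +(−1)^2/∏(2,0,2,0,2,2)! = 1/16  (running -3/32)
⟨..|..⟩ = √(256/15)·(-3/32) = -0.387298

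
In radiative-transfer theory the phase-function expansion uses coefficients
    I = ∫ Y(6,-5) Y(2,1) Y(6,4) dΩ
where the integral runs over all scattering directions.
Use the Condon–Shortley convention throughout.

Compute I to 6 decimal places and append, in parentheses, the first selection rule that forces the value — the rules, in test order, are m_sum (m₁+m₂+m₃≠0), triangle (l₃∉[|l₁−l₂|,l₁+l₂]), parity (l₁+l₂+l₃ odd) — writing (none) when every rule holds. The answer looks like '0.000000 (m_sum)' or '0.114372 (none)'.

-0.197649 (none)

Checks pass: Σm=0; 14 even; l₃=6∈[4,8].
(2·6+1)(2·2+1)(2·6+1) = 845
Δ: 2! 10! 2! / 15! → 1/90090
sum: t=0:+1/69120 t=1:−1/14400 t=2:+1/69120 = -7/172800
3j²(6 2 6; 0 0 0) = Δ·Π!·Σ² = 14/715  (sign -1)
sum: t=1:−1/7257600 t=2:+1/725760 = 1/806400
3j²(6 2 6; -5 1 4) = Δ·Π!·Σ² = 27/910  (sign +1)
combine: 4πI² = 845·14/715·27/910 = 27/55
take √, sign -1: I = -0.19764945
No selection rule forces the value: the integral is nonzero (none).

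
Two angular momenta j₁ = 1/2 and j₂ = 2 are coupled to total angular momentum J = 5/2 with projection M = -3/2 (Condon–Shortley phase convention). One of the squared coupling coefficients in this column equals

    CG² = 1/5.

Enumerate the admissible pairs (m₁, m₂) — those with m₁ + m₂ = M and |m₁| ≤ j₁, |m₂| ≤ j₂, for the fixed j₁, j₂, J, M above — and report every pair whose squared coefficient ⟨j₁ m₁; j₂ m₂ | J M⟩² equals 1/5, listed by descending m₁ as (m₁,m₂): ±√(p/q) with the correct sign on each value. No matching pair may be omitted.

Admissible pairs with m₁+m₂ = M = -3/2: (-1/2,-1), (1/2,-2)
  (m₁,m₂)=(1/2,-2): CG² = 1/5, CG = +√(1/5)   ← matches the target
  (m₁,m₂)=(-1/2,-1): CG² = 4/5, CG = +√(4/5)
Pairs with CG² = 1/5: (1/2,-2): +√(1/5)

(1/2,-2): +√(1/5)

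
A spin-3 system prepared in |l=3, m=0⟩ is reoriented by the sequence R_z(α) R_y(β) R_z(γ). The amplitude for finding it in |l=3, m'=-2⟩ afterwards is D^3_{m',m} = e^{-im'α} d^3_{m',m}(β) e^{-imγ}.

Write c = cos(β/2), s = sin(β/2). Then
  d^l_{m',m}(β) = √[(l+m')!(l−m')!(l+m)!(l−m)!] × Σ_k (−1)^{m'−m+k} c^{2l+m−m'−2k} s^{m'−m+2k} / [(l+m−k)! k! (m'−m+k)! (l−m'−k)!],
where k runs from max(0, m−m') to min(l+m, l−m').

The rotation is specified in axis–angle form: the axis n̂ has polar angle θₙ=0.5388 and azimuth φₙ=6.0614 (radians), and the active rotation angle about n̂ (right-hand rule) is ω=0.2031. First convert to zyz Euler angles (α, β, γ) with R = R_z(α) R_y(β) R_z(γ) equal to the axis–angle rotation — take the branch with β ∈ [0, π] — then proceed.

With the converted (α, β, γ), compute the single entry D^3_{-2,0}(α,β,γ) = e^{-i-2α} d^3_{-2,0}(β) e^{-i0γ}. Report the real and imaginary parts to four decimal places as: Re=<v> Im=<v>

Axis–angle → zyz. n̂ = (sinθₙcosφₙ, sinθₙsinφₙ, cosθₙ) = (+0.500538, -0.112869, +0.858325), ω = 0.2031.
R = I cosω + sinω [n̂]ₓ + (1−cosω) n̂n̂ᵀ gives
  R = [+0.984596, -0.174291, -0.013936; +0.171969, +0.979708, -0.102953; +0.031597, +0.098971, +0.994589]
β = atan2(√(R₁₃²+R₂₃²), R₃₃) = 0.104080; α = atan2(R₂₃, R₁₃) mod 2π = 4.577845; γ = atan2(R₃₂, −R₃₁) mod 2π = 1.879823
Split into d^3_{-2,0}(β=0.1041) × two z-phases.
With c≡cos(β/2)=0.998646 and s≡sin(β/2)=0.052016, N=[1·120·6·6]^{1/2}=65.726707
k: max(0,(0)−(-2))=2 … min(3+(0),3−(-2))=3
  k=2: (−1)^0·65.7267/(12)·0.9986^4·0.0520^2 = +0.014740
  k=3: (−1)^1·65.7267/(12)·0.9986^2·0.0520^4 = -0.000040
d^3_{-2,0}(0.1041) = +0.014740 -0.000040 = +0.014700
Attach z-rotation phases: D = e^{-i(-2)(4.5778)}·(+0.014700)·e^{-i(0)(1.8798)} = -0.014171+0.003908i

Re=-0.0142 Im=0.0039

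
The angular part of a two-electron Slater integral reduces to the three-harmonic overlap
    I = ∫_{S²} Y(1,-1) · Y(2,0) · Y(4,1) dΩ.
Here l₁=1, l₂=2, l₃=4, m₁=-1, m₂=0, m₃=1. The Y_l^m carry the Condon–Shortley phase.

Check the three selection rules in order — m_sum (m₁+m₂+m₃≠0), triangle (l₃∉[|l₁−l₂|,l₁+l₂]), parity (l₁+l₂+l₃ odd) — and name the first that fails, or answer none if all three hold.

azimuthal sum: -1 + 0 + 1 = 0  ✓
l₃ must lie in [1,3]; have l₃=4  ✗
L = 1 + 2 + 4 = 7 (odd)

triangle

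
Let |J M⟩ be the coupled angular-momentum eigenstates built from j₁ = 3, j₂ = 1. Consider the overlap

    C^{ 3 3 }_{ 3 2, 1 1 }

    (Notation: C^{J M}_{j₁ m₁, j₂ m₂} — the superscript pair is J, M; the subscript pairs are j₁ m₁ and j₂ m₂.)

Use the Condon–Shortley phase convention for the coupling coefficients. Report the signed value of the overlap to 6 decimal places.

√[7·1!5!1!/8! · 5!1!2!0!6!0!] = √(3600)
  +(−1)^1/∏(1,0,0,1,5,0)! = -1/120  (running -1/120)
⟨..|..⟩ = √(3600)·(-1/120) = -0.500000

-0.500000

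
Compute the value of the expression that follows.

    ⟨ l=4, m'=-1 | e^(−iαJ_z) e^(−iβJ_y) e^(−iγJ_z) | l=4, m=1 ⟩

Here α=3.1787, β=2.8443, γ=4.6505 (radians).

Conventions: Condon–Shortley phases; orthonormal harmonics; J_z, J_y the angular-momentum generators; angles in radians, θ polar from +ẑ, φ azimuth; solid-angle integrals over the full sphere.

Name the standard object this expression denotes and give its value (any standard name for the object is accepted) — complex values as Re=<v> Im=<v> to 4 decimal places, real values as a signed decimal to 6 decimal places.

Wigner D-matrix element, Re=-0.0614 Im=0.6179

This is a Wigner D-matrix element — the rotation-matrix element ⟨l m'| R(α,β,γ) |l m⟩ in the angular-momentum basis.
First d^4_{-1,1}(β=2.8443), then the phase factors e^{-i(-1)α} and e^{-i(1)γ}:
Half-angle: c=0.148100, s=0.988972. N=√(6·120·120·6)=720.000000
k∈{2,3,4,5} keeps every argument non-negative
  k=2: (−1)^0·720.0000/(72)·0.1481^6·0.9890^2 = +0.000103
  k=3: (−1)^1·720.0000/(24)·0.1481^4·0.9890^4 = -0.013806
  k=4: (−1)^2·720.0000/(48)·0.1481^2·0.9890^6 = +0.307825
  k=5: (−1)^3·720.0000/(720)·0.1481^0·0.9890^8 = -0.915111
d^4_{-1,1}(2.8443) = +0.000103 -0.013806 +0.307825 -0.915111 = -0.620989
D = (-0.999312-0.037099i)·(-0.620989)·(-0.061849+0.998085i) = -0.061375+0.617948i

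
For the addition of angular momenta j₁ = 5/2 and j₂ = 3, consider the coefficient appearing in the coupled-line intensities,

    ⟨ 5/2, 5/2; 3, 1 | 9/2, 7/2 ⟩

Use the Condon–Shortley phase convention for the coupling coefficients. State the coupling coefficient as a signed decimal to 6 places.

+0.710669

j₁+j₂−J=1  J+j₁−j₂=4  J−j₁+j₂=5  j₁+j₂+J+1=11
(j₁±m₁, j₂±m₂, J±M) = (5,0,4,2,8,1)
P² = 1843200/11
sum k=0..0:
  [0] +1/576 = 1/576
S = 1/576
C² = P²·S² = 50/99 ; C = +0.710669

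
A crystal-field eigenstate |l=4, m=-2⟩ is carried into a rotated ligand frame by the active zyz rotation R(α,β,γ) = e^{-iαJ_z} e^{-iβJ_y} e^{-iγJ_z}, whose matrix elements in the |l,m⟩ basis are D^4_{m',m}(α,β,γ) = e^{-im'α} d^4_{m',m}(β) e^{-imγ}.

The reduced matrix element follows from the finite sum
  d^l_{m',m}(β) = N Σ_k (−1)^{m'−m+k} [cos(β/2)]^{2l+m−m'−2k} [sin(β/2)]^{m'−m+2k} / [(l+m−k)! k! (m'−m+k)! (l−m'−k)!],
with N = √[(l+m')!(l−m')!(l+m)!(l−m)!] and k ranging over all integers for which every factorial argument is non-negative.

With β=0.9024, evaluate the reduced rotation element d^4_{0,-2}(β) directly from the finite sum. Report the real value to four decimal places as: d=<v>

d^4_{0,-2}(β=0.9024) via the finite sum:
c=cos(0.902400/2)=0.899924, s=sin(0.902400/2)=0.436046; N=√[24·24·2·720]=910.735966
k∈{0,1,2} keeps every argument non-negative
  k=0: (−1)^2·910.7360/(96)·0.8999^6·0.4360^2 = +0.958124
  k=1: (−1)^3·910.7360/(36)·0.8999^4·0.4360^4 = -0.599850
  k=2: (−1)^4·910.7360/(96)·0.8999^2·0.4360^6 = +0.052811
d^4_{0,-2}(0.9024) = +0.958124 -0.599850 +0.052811 = +0.411086

d=0.4111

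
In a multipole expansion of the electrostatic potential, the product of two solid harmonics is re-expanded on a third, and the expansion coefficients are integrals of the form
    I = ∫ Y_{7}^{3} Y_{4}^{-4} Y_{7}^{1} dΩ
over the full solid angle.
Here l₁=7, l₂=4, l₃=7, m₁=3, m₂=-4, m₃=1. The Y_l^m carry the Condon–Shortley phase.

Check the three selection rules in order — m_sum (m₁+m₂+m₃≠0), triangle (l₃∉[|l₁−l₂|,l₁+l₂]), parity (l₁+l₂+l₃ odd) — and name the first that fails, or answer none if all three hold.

Σmᵢ = 0  ✓
l₃∈[|l₁−l₂|,l₁+l₂]=[3,11], have l₃=7  ✓
Σlᵢ = 18 ⇒ even  ✓

none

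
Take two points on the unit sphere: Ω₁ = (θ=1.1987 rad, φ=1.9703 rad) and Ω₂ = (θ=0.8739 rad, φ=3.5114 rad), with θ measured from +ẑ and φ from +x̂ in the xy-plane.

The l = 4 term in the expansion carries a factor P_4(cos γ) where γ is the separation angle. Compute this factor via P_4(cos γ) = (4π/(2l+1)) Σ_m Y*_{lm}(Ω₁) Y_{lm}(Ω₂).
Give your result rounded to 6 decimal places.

Addition theorem: P_4(cos γ) = (4π/9) Σ_m Y*_{lm}(Ω₁) Y_{lm}(Ω₂), m = −4…4:
  m=-4: (-0.00907 + 0.33315j) × (0.01399 - 0.15238j) = 0.05064 + 0.00604j  (running Σ = 0.05064 + 0.00604j)
  m=-3: (0.34269 - 0.13382j) × (-0.16127 + 0.32439j) = -0.01186 + 0.13275j  (running Σ = 0.03878 + 0.13879j)
  m=-2: (0.01513 + 0.01555j) × (0.27374 - 0.24975j) = 0.00802 + 0.00048j  (running Σ = 0.04681 + 0.13927j)
  m=-1: (0.12930 - 0.30625j) × (0.02525 - 0.00979j) = 0.00027 - 0.00900j  (running Σ = 0.04707 + 0.13027j)
  m=0: (-0.03744 + 0.00000j) × (-0.36167 + 0.00000j) = 0.01354 + 0.00000j  (running Σ = 0.06062 + 0.13027j)
  m=1: (-0.12930 - 0.30625j) × (-0.02525 - 0.00979j) = 0.00027 + 0.00900j  (running Σ = 0.06088 + 0.13927j)
  m=2: (0.01513 - 0.01555j) × (0.27374 + 0.24975j) = 0.00802 - 0.00048j  (running Σ = 0.06891 + 0.13879j)
  m=3: (-0.34269 - 0.13382j) × (0.16127 + 0.32439j) = -0.01186 - 0.13275j  (running Σ = 0.05705 + 0.00604j)
  m=4: (-0.00907 - 0.33315j) × (0.01399 + 0.15238j) = 0.05064 - 0.00604j  (running Σ = 0.10769 + 0.00000j)
Σ over m = 0.10769 + 0.00000j; ×(4π/9) → 0.15036 + 0.00000j. Real part: 0.150361

0.150361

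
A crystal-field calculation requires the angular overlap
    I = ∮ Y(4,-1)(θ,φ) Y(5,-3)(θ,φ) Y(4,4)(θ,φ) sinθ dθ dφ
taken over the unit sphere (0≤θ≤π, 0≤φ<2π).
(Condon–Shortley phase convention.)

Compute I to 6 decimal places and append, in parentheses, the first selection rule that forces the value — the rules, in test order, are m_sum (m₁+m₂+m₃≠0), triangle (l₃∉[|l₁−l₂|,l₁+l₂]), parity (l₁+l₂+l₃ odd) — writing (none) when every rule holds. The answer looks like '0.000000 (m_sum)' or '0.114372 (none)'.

l₁+l₂+l₃=13 is odd: 3j(l;000)=0 ⇒ I=0

0.000000 (parity)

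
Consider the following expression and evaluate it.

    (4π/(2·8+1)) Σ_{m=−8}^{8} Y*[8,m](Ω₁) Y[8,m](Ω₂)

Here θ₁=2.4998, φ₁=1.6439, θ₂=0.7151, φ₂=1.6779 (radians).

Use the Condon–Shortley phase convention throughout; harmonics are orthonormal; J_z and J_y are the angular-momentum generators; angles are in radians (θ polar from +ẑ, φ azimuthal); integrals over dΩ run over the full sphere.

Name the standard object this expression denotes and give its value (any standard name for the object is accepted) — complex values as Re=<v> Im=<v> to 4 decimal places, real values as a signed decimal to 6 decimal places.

This sum is the spherical-harmonic addition theorem: it equals the Legendre polynomial P_l(cos γ) of the angle γ between the two directions.
Expand P_8 via completeness: Σ_{m} conj(Y_{8,m}) at Ω₁ times Y_{8,m} at Ω₂ —
  m=-8: (0.007088, 0.004693) × (0.011532, -0.013310) = (0.000144, -0.000040)  (running Σ = (0.000144, -0.000040))
  m=-7: (-0.022280, 0.039670) × (0.055274, 0.059365) = (-0.003587, 0.000870)  (running Σ = (-0.003442, 0.000830))
  m=-6: (-0.135263, -0.063452) × (-0.180822, 0.135368) = (0.033048, -0.006837)  (running Σ = (0.029606, -0.006007))
  m=-5: (0.118569, -0.309810) × (-0.210777, -0.355229) = (-0.135045, 0.023181)  (running Σ = (-0.105440, 0.017174))
  m=-4: (0.460843, 0.138734) × (0.415318, -0.189677) = (0.217711, -0.029793)  (running Σ = (0.112271, -0.012618))
  m=-3: (-0.077513, 0.347753) × (0.050043, 0.150350) = (-0.056164, 0.005749)  (running Σ = (0.056107, -0.006869))
  m=-2: (0.105637, 0.015556) × (0.293703, -0.063894) = (0.032020, -0.002181)  (running Σ = (0.088127, -0.009050))
  m=-1: (-0.030257, 0.413159) × (0.034137, 0.317508) = (-0.132214, 0.004497)  (running Σ = (-0.044087, -0.004553))
  m=0: (-0.025373, -0.000000) × (0.209698, 0.000000) = (-0.005321, -0.000000)  (running Σ = (-0.049408, -0.004553))
  m=1: (0.030257, 0.413159) × (-0.034137, 0.317508) = (-0.132214, -0.004497)  (running Σ = (-0.181622, -0.009050))
  m=2: (0.105637, -0.015556) × (0.293703, 0.063894) = (0.032020, 0.002181)  (running Σ = (-0.149602, -0.006869))
  m=3: (0.077513, 0.347753) × (-0.050043, 0.150350) = (-0.056164, -0.005749)  (running Σ = (-0.205766, -0.012618))
  m=4: (0.460843, -0.138734) × (0.415318, 0.189677) = (0.217711, 0.029793)  (running Σ = (0.011945, 0.017174))
  m=5: (-0.118569, -0.309810) × (0.210777, -0.355229) = (-0.135045, -0.023181)  (running Σ = (-0.123100, -0.006007))
  m=6: (-0.135263, 0.063452) × (-0.180822, -0.135368) = (0.033048, 0.006837)  (running Σ = (-0.090052, 0.000830))
  m=7: (0.022280, 0.039670) × (-0.055274, 0.059365) = (-0.003587, -0.000870)  (running Σ = (-0.093639, -0.000040))
  m=8: (0.007088, -0.004693) × (0.011532, 0.013310) = (0.000144, 0.000040)  (running Σ = (-0.093494, 0.000000))
Accumulated sum (-0.093494, 0.000000); after 4π/(2l+1) scaling, (-0.069111, 0.000000) ⇒ P_8 = -0.069111

Legendre polynomial (addition theorem), -0.069111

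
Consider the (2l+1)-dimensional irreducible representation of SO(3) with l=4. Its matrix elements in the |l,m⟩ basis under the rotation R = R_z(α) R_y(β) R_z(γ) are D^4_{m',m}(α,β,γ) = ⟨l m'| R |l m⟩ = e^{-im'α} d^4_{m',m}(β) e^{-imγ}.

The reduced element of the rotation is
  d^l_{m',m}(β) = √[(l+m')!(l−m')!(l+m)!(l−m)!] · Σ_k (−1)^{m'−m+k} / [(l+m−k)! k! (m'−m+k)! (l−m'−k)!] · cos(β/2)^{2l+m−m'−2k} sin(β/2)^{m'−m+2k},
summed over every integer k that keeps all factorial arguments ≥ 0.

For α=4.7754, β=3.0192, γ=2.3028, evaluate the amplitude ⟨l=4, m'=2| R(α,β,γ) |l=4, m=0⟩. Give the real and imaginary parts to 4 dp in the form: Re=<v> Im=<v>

First d^4_{2,0}(β=3.0192), then the phase factors e^{-i(2)α} and e^{-i(0)γ}:
With c≡cos(β/2)=0.061158 and s≡sin(β/2)=0.998128, N=[720·2·24·24]^{1/2}=910.735966
Admissible k: 0..2 (factorial args all ≥0)
  k=0: (−1)^2·910.7360/(96)·0.0612^6·0.9981^2 = +0.000000
  k=1: (−1)^3·910.7360/(36)·0.0612^4·0.9981^4 = -0.000351
  k=2: (−1)^4·910.7360/(96)·0.0612^2·0.9981^6 = +0.035087
d^4_{2,0}(3.0192) = +0.000000 -0.000351 +0.035087 = +0.034736
Attach z-rotation phases: D = e^{-i(2)(4.7754)}·(+0.034736)·e^{-i(0)(2.3028)} = -0.034461+0.004366i

Re=-0.0345 Im=0.0044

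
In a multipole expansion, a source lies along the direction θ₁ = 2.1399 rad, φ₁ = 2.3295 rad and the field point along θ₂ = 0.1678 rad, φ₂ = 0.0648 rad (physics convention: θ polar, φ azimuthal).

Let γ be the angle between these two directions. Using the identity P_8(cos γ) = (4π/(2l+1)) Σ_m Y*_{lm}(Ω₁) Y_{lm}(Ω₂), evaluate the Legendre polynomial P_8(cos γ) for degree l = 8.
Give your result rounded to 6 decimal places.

0.259356

Term-by-term m-sum for l=8 (normalisation 4π/17 = 0.739198):
  m=-8: Y*=0.12772 - 0.02770j  Y=0.00000 - 0.00000j  product 0.00000 - 0.00000j
  m=-7: Y*=0.27628 + 0.18842j  Y=0.00001 - 0.00000j  product 0.00000 + 0.00000j
  m=-6: Y*=0.07199 + 0.44559j  Y=0.00010 - 0.00004j  product 0.00003 + 0.00004j
  m=-5: Y*=-0.15290 + 0.20033j  Y=0.00114 - 0.00038j  product -0.00010 + 0.00029j
  m=-4: Y*=0.18105 - 0.01941j  Y=0.00945 - 0.00251j  product 0.00166 - 0.00064j
  m=-3: Y*=0.27023 + 0.23008j  Y=0.05739 - 0.01130j  product 0.01811 + 0.01015j
  m=-2: Y*=-0.00032 - 0.00593j  Y=0.24365 - 0.03175j  product -0.00027 - 0.00143j
  m=-1: Y*=0.23834 - 0.25142j  Y=0.63535 - 0.04123j  product 0.14107 - 0.16957j
  m=+0: Y*=0.04638 + 0.00000j  Y=0.64365 + 0.00000j  product 0.02985 + 0.00000j
  m=+1: Y*=-0.23834 - 0.25142j  Y=-0.63535 - 0.04123j  product 0.14107 + 0.16957j
  m=+2: Y*=-0.00032 + 0.00593j  Y=0.24365 + 0.03175j  product -0.00027 + 0.00143j
  m=+3: Y*=-0.27023 + 0.23008j  Y=-0.05739 - 0.01130j  product 0.01811 - 0.01015j
  m=+4: Y*=0.18105 + 0.01941j  Y=0.00945 + 0.00251j  product 0.00166 + 0.00064j
  m=+5: Y*=0.15290 + 0.20033j  Y=-0.00114 - 0.00038j  product -0.00010 - 0.00029j
  m=+6: Y*=0.07199 - 0.44559j  Y=0.00010 + 0.00004j  product 0.00003 - 0.00004j
  m=+7: Y*=-0.27628 + 0.18842j  Y=-0.00001 - 0.00000j  product 0.00000 - 0.00000j
  m=+8: Y*=0.12772 + 0.02770j  Y=0.00000 + 0.00000j  product 0.00000 + 0.00000j
Accumulated sum 0.35086 + 0.00000j; after 4π/(2l+1) scaling, 0.25936 + 0.00000j ⇒ P_8 = 0.259356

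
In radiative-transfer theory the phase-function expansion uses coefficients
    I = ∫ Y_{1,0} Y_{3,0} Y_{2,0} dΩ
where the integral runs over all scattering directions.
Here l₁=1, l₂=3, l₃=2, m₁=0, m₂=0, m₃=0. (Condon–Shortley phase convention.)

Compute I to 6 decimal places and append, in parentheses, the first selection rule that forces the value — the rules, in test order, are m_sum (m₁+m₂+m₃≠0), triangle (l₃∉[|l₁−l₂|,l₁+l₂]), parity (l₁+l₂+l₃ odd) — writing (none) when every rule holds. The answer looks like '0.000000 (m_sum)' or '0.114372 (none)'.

Rules hold: Σm=0, L=6 even, 2≤2≤4.
N = 3·7·5 = 105
Δ = 2!·0!·4!/7! = 1/105
Racah Σ t=1..1: t=1:−1/4 = -1/4
⇒ 3j(1 3 2; 0 0 0)² = 3/35, sgn -1
(m-triple is (0,0,0) — same symbol as above.)
4πI² = N·(3j₀)²·(3jₘ)² = 27/35
I = +1·√(0.771429/4π) = 0.24776670
No selection rule forces the value: the integral is nonzero (none).

0.247767 (none)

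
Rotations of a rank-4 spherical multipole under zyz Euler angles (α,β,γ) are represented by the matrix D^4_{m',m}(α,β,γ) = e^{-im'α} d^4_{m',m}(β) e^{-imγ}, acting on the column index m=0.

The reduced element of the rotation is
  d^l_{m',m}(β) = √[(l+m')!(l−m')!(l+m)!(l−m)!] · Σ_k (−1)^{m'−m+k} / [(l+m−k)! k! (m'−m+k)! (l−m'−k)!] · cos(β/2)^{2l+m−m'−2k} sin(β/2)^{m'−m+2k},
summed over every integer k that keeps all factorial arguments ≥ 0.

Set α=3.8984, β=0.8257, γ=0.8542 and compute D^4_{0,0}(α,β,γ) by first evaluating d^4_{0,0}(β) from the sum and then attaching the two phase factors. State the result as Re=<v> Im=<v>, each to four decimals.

D^4_{0,0}(3.8984,0.8257,0.8542) = e^{-i·0·3.8984}·d^4_{0,0}(0.8257)·e^{-i·0·0.8542}. Compute d first:
With c≡cos(β/2)=0.915981 and s≡sin(β/2)=0.401221, N=[24·24·24·24]^{1/2}=576.000000
k: max(0,(0)−(0))=0 … min(4+(0),4−(0))=4
  k=0: (−1)^0·576.0000/(576)·0.9160^8·0.4012^0 = +0.495555
  k=1: (−1)^1·576.0000/(36)·0.9160^6·0.4012^2 = -1.521274
  k=2: (−1)^2·576.0000/(16)·0.9160^4·0.4012^4 = +0.656728
  k=3: (−1)^3·576.0000/(36)·0.9160^2·0.4012^6 = -0.056001
  k=4: (−1)^4·576.0000/(576)·0.9160^0·0.4012^8 = +0.000672
d^4_{0,0}(0.8257) = +0.495555 -1.521274 +0.656728 -0.056001 +0.000672 = -0.424321
Phases: e^{-i·(0)·3.8984}=+1.000000+0.000000i, e^{-i·(0)·0.8542}=+1.000000+0.000000i ⇒ D=-0.424321+0.000000i

Re=-0.4243 Im=0.0000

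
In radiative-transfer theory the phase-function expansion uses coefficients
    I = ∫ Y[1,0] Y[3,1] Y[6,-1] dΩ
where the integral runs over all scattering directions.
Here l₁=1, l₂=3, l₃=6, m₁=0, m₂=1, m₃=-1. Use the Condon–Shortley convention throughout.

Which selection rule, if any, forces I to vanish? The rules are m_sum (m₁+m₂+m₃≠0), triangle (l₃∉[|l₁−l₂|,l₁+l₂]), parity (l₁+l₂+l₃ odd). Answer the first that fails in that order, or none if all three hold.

Σmᵢ = 0  ✓
l₃∈[|l₁−l₂|,l₁+l₂]=[2,4] required, l₃=6 fails  ✗
Σlᵢ = 10 ⇒ even

triangle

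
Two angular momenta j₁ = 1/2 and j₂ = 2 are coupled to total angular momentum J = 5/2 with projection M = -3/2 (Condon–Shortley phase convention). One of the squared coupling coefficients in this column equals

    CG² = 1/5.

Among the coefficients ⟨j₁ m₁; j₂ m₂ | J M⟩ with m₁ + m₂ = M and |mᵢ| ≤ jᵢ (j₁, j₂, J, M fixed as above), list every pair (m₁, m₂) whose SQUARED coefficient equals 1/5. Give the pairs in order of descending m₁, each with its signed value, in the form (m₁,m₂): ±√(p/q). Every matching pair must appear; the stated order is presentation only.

(1/2,-2): +√(1/5)

Admissible pairs with m₁+m₂ = M = -3/2: (-1/2,-1), (1/2,-2)
  (m₁,m₂)=(1/2,-2): CG² = 1/5, CG = +√(1/5)   ← matches the target
  (m₁,m₂)=(-1/2,-1): CG² = 4/5, CG = +√(4/5)
Pairs with CG² = 1/5: (1/2,-2): +√(1/5)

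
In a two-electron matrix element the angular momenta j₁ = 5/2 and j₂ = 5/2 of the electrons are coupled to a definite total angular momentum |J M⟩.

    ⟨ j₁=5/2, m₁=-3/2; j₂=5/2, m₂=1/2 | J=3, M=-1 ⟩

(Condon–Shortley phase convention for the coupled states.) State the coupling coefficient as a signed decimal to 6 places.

+√(1/30) ≈ +0.182574

j₁+j₂−J=2  J+j₁−j₂=3  J−j₁+j₂=3  j₁+j₂+J+1=9
(j₁±m₁, j₂±m₂, J±M) = (1,4,3,2,2,4)
P² = 96/5
sum k=1..2:
  [1] −1/12 = -1/12
  [2] +1/8 = 1/8
S = 1/24
C² = P²·S² = 1/30 ; C = +0.182574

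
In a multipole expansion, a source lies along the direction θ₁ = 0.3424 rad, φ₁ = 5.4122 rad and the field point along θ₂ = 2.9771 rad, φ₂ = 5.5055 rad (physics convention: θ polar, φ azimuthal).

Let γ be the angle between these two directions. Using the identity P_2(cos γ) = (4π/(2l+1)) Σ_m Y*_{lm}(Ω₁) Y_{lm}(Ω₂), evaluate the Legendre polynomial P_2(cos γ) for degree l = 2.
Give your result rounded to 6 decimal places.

0.647116

Addition theorem: P_2(cos γ) = (4π/5) Σ_m Y*_{lm}(Ω₁) Y_{lm}(Ω₂), m = −2…2:
  m=-2: (-0.007417, -0.042907) × (0.000160, 0.010357) = (0.000443, -0.000084)  (running Σ = (0.000443, -0.000084))
  m=-1: (0.157363, -0.186900) × (-0.088924, -0.087563) = (-0.030359, 0.002841)  (running Σ = (-0.029916, 0.002757))
  m=0: (0.524123, -0.000000) × (0.605412, 0.000000) = (0.317311, 0.000000)  (running Σ = (0.287395, 0.002757))
  m=1: (-0.157363, -0.186900) × (0.088924, -0.087563) = (-0.030359, -0.002841)  (running Σ = (0.257036, -0.000084))
  m=2: (-0.007417, 0.042907) × (0.000160, -0.010357) = (0.000443, 0.000084)  (running Σ = (0.257479, -0.000000))
Σ over m = (0.257479, -0.000000); ×(4π/5) → (0.647116, -0.000000). Real part: 0.647116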